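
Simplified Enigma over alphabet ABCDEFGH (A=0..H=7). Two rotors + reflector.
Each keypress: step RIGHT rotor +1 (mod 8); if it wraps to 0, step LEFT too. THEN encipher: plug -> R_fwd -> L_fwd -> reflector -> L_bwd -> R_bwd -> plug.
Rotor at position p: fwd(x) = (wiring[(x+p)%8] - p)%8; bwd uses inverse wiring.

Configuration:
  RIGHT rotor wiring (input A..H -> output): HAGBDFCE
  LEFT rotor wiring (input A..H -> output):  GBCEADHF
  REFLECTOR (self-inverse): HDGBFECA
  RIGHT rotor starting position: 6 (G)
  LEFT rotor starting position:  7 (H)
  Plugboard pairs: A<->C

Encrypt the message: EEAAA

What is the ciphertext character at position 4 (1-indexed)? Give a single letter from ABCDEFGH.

Char 1 ('E'): step: R->7, L=7; E->plug->E->R->C->L->C->refl->G->L'->A->R'->B->plug->B
Char 2 ('E'): step: R->0, L->0 (L advanced); E->plug->E->R->D->L->E->refl->F->L'->H->R'->A->plug->C
Char 3 ('A'): step: R->1, L=0; A->plug->C->R->A->L->G->refl->C->L'->C->R'->D->plug->D
Char 4 ('A'): step: R->2, L=0; A->plug->C->R->B->L->B->refl->D->L'->F->R'->G->plug->G

G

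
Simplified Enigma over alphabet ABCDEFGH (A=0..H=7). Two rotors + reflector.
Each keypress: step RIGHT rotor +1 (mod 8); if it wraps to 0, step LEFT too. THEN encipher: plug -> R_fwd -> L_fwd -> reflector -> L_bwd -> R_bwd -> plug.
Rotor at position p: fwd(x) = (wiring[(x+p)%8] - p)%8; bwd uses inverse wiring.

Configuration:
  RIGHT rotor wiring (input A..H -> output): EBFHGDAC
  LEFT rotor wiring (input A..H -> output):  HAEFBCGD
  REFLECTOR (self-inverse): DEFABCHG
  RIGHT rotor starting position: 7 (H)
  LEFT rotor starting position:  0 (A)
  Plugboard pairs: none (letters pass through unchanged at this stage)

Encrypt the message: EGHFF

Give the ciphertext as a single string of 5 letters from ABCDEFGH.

Answer: CHFBD

Derivation:
Char 1 ('E'): step: R->0, L->1 (L advanced); E->plug->E->R->G->L->C->refl->F->L'->F->R'->C->plug->C
Char 2 ('G'): step: R->1, L=1; G->plug->G->R->B->L->D->refl->A->L'->D->R'->H->plug->H
Char 3 ('H'): step: R->2, L=1; H->plug->H->R->H->L->G->refl->H->L'->A->R'->F->plug->F
Char 4 ('F'): step: R->3, L=1; F->plug->F->R->B->L->D->refl->A->L'->D->R'->B->plug->B
Char 5 ('F'): step: R->4, L=1; F->plug->F->R->F->L->F->refl->C->L'->G->R'->D->plug->D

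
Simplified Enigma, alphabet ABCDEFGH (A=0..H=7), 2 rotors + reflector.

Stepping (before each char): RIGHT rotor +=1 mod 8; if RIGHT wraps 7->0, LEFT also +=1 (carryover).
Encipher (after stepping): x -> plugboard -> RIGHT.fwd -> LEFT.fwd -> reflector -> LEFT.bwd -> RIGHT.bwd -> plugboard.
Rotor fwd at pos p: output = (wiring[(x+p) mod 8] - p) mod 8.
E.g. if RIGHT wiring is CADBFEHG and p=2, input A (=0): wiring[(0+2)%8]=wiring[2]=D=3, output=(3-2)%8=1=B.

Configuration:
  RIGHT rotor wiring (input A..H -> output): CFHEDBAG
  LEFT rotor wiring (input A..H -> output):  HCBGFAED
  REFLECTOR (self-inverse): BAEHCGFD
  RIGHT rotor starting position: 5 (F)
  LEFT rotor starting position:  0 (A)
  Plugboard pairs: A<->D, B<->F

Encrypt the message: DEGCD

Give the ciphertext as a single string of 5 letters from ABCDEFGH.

Char 1 ('D'): step: R->6, L=0; D->plug->A->R->C->L->B->refl->A->L'->F->R'->G->plug->G
Char 2 ('E'): step: R->7, L=0; E->plug->E->R->F->L->A->refl->B->L'->C->R'->G->plug->G
Char 3 ('G'): step: R->0, L->1 (L advanced); G->plug->G->R->A->L->B->refl->A->L'->B->R'->F->plug->B
Char 4 ('C'): step: R->1, L=1; C->plug->C->R->D->L->E->refl->C->L'->G->R'->B->plug->F
Char 5 ('D'): step: R->2, L=1; D->plug->A->R->F->L->D->refl->H->L'->E->R'->F->plug->B

Answer: GGBFB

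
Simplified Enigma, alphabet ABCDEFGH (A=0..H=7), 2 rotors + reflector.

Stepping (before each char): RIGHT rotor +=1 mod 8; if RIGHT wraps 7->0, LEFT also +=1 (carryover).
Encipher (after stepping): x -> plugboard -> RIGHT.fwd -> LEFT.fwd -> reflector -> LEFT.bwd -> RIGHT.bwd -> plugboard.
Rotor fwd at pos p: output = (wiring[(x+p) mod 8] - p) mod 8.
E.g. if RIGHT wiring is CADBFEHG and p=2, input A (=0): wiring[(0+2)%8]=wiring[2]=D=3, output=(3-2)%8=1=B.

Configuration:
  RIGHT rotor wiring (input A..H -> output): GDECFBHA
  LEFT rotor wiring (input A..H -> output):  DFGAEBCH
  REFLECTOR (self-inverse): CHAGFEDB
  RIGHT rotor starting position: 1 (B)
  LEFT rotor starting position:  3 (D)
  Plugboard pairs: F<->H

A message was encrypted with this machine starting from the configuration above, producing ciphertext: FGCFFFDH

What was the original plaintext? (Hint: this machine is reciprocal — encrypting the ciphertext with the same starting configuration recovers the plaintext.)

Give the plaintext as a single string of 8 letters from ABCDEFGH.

Answer: CDAAACBE

Derivation:
Char 1 ('F'): step: R->2, L=3; F->plug->H->R->B->L->B->refl->H->L'->D->R'->C->plug->C
Char 2 ('G'): step: R->3, L=3; G->plug->G->R->A->L->F->refl->E->L'->E->R'->D->plug->D
Char 3 ('C'): step: R->4, L=3; C->plug->C->R->D->L->H->refl->B->L'->B->R'->A->plug->A
Char 4 ('F'): step: R->5, L=3; F->plug->H->R->A->L->F->refl->E->L'->E->R'->A->plug->A
Char 5 ('F'): step: R->6, L=3; F->plug->H->R->D->L->H->refl->B->L'->B->R'->A->plug->A
Char 6 ('F'): step: R->7, L=3; F->plug->H->R->A->L->F->refl->E->L'->E->R'->C->plug->C
Char 7 ('D'): step: R->0, L->4 (L advanced); D->plug->D->R->C->L->G->refl->D->L'->D->R'->B->plug->B
Char 8 ('H'): step: R->1, L=4; H->plug->F->R->G->L->C->refl->A->L'->A->R'->E->plug->E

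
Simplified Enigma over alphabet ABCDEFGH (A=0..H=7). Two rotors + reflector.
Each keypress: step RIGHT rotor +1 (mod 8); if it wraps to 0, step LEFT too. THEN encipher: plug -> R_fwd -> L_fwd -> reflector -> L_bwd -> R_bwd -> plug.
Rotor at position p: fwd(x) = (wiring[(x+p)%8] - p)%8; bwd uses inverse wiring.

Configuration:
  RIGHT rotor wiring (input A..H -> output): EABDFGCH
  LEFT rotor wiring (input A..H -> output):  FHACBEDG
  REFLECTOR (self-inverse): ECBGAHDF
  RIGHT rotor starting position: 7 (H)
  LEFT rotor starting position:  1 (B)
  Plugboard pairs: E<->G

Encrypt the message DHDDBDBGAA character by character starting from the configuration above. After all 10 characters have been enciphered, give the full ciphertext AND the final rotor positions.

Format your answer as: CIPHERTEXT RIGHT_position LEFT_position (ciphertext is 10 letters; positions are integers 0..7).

Answer: ADCBHCFHCB 1 3

Derivation:
Char 1 ('D'): step: R->0, L->2 (L advanced); D->plug->D->R->D->L->C->refl->B->L'->E->R'->A->plug->A
Char 2 ('H'): step: R->1, L=2; H->plug->H->R->D->L->C->refl->B->L'->E->R'->D->plug->D
Char 3 ('D'): step: R->2, L=2; D->plug->D->R->E->L->B->refl->C->L'->D->R'->C->plug->C
Char 4 ('D'): step: R->3, L=2; D->plug->D->R->H->L->F->refl->H->L'->C->R'->B->plug->B
Char 5 ('B'): step: R->4, L=2; B->plug->B->R->C->L->H->refl->F->L'->H->R'->H->plug->H
Char 6 ('D'): step: R->5, L=2; D->plug->D->R->H->L->F->refl->H->L'->C->R'->C->plug->C
Char 7 ('B'): step: R->6, L=2; B->plug->B->R->B->L->A->refl->E->L'->F->R'->F->plug->F
Char 8 ('G'): step: R->7, L=2; G->plug->E->R->E->L->B->refl->C->L'->D->R'->H->plug->H
Char 9 ('A'): step: R->0, L->3 (L advanced); A->plug->A->R->E->L->D->refl->G->L'->B->R'->C->plug->C
Char 10 ('A'): step: R->1, L=3; A->plug->A->R->H->L->F->refl->H->L'->A->R'->B->plug->B
Final: ciphertext=ADCBHCFHCB, RIGHT=1, LEFT=3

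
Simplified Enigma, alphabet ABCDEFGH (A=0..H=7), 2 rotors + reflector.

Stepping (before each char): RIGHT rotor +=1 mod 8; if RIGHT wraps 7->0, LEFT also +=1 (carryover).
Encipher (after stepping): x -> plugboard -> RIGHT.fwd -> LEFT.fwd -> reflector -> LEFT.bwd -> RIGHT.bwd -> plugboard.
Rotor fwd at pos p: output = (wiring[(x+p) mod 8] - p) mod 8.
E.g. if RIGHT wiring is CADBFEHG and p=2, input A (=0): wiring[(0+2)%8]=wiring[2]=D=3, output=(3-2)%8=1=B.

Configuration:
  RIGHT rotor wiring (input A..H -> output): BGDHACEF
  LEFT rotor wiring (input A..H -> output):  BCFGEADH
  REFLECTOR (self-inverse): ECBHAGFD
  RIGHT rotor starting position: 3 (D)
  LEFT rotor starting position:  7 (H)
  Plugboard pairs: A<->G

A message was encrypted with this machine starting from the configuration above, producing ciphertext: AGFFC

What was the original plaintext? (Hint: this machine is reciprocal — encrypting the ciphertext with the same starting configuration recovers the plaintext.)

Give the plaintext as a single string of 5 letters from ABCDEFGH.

Answer: CHGGF

Derivation:
Char 1 ('A'): step: R->4, L=7; A->plug->G->R->H->L->E->refl->A->L'->A->R'->C->plug->C
Char 2 ('G'): step: R->5, L=7; G->plug->A->R->F->L->F->refl->G->L'->D->R'->H->plug->H
Char 3 ('F'): step: R->6, L=7; F->plug->F->R->B->L->C->refl->B->L'->G->R'->A->plug->G
Char 4 ('F'): step: R->7, L=7; F->plug->F->R->B->L->C->refl->B->L'->G->R'->A->plug->G
Char 5 ('C'): step: R->0, L->0 (L advanced); C->plug->C->R->D->L->G->refl->F->L'->C->R'->F->plug->F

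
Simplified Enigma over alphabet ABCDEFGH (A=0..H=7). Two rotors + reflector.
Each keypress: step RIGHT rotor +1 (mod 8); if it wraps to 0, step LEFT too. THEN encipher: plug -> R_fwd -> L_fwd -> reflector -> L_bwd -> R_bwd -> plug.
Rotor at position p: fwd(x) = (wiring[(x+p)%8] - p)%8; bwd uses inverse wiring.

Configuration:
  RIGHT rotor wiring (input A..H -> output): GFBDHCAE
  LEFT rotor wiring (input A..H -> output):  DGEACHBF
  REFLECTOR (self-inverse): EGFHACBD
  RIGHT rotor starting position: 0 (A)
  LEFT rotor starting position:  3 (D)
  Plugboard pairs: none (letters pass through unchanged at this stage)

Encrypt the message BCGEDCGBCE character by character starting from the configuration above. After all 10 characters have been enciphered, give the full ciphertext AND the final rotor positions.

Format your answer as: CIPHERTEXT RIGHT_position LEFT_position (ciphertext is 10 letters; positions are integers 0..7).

Answer: AFDGGHBFHA 2 4

Derivation:
Char 1 ('B'): step: R->1, L=3; B->plug->B->R->A->L->F->refl->C->L'->E->R'->A->plug->A
Char 2 ('C'): step: R->2, L=3; C->plug->C->R->F->L->A->refl->E->L'->C->R'->F->plug->F
Char 3 ('G'): step: R->3, L=3; G->plug->G->R->C->L->E->refl->A->L'->F->R'->D->plug->D
Char 4 ('E'): step: R->4, L=3; E->plug->E->R->C->L->E->refl->A->L'->F->R'->G->plug->G
Char 5 ('D'): step: R->5, L=3; D->plug->D->R->B->L->H->refl->D->L'->G->R'->G->plug->G
Char 6 ('C'): step: R->6, L=3; C->plug->C->R->A->L->F->refl->C->L'->E->R'->H->plug->H
Char 7 ('G'): step: R->7, L=3; G->plug->G->R->D->L->G->refl->B->L'->H->R'->B->plug->B
Char 8 ('B'): step: R->0, L->4 (L advanced); B->plug->B->R->F->L->C->refl->F->L'->C->R'->F->plug->F
Char 9 ('C'): step: R->1, L=4; C->plug->C->R->C->L->F->refl->C->L'->F->R'->H->plug->H
Char 10 ('E'): step: R->2, L=4; E->plug->E->R->G->L->A->refl->E->L'->H->R'->A->plug->A
Final: ciphertext=AFDGGHBFHA, RIGHT=2, LEFT=4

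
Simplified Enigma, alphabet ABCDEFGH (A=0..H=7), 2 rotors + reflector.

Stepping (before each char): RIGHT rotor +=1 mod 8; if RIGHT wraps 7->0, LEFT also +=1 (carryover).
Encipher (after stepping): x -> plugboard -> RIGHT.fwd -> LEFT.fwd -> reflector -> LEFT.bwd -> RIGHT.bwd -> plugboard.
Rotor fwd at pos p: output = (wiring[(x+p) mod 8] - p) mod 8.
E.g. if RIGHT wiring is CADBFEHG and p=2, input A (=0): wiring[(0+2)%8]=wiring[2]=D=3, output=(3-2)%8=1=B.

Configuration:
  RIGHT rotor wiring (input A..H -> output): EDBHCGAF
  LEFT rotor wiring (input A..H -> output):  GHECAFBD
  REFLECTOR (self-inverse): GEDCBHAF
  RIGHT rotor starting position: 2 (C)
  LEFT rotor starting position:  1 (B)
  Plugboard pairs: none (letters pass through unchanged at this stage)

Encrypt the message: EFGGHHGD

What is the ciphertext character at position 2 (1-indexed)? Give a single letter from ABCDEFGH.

Char 1 ('E'): step: R->3, L=1; E->plug->E->R->C->L->B->refl->E->L'->E->R'->A->plug->A
Char 2 ('F'): step: R->4, L=1; F->plug->F->R->H->L->F->refl->H->L'->D->R'->H->plug->H

H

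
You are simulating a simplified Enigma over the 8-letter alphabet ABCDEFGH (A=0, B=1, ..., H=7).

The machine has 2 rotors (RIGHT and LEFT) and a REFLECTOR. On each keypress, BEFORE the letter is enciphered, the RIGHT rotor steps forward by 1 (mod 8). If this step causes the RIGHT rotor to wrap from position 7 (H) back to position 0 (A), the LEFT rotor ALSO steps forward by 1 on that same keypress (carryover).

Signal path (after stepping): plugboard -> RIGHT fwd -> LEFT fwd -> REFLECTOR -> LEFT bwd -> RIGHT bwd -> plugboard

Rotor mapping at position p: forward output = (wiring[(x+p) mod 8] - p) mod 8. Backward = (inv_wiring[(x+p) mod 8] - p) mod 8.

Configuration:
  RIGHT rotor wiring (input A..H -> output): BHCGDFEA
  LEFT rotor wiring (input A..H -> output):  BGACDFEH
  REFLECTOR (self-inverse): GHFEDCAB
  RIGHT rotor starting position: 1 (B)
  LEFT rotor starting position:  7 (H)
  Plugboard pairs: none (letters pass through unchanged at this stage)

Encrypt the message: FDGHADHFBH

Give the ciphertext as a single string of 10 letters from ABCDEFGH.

Answer: AHCAFBBCFB

Derivation:
Char 1 ('F'): step: R->2, L=7; F->plug->F->R->G->L->G->refl->A->L'->A->R'->A->plug->A
Char 2 ('D'): step: R->3, L=7; D->plug->D->R->B->L->C->refl->F->L'->H->R'->H->plug->H
Char 3 ('G'): step: R->4, L=7; G->plug->G->R->G->L->G->refl->A->L'->A->R'->C->plug->C
Char 4 ('H'): step: R->5, L=7; H->plug->H->R->G->L->G->refl->A->L'->A->R'->A->plug->A
Char 5 ('A'): step: R->6, L=7; A->plug->A->R->G->L->G->refl->A->L'->A->R'->F->plug->F
Char 6 ('D'): step: R->7, L=7; D->plug->D->R->D->L->B->refl->H->L'->C->R'->B->plug->B
Char 7 ('H'): step: R->0, L->0 (L advanced); H->plug->H->R->A->L->B->refl->H->L'->H->R'->B->plug->B
Char 8 ('F'): step: R->1, L=0; F->plug->F->R->D->L->C->refl->F->L'->F->R'->C->plug->C
Char 9 ('B'): step: R->2, L=0; B->plug->B->R->E->L->D->refl->E->L'->G->R'->F->plug->F
Char 10 ('H'): step: R->3, L=0; H->plug->H->R->H->L->H->refl->B->L'->A->R'->B->plug->B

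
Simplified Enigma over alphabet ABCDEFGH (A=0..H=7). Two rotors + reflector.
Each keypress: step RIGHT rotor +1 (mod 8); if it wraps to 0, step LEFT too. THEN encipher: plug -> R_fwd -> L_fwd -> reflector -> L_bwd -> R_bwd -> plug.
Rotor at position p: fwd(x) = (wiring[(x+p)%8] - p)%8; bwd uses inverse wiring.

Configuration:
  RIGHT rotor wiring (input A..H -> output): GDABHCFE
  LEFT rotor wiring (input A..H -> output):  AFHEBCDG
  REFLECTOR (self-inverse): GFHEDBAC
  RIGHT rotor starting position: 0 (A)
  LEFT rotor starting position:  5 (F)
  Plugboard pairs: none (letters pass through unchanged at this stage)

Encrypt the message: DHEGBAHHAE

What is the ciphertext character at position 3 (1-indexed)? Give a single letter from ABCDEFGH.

Char 1 ('D'): step: R->1, L=5; D->plug->D->R->G->L->H->refl->C->L'->F->R'->H->plug->H
Char 2 ('H'): step: R->2, L=5; H->plug->H->R->B->L->G->refl->A->L'->E->R'->G->plug->G
Char 3 ('E'): step: R->3, L=5; E->plug->E->R->B->L->G->refl->A->L'->E->R'->B->plug->B

B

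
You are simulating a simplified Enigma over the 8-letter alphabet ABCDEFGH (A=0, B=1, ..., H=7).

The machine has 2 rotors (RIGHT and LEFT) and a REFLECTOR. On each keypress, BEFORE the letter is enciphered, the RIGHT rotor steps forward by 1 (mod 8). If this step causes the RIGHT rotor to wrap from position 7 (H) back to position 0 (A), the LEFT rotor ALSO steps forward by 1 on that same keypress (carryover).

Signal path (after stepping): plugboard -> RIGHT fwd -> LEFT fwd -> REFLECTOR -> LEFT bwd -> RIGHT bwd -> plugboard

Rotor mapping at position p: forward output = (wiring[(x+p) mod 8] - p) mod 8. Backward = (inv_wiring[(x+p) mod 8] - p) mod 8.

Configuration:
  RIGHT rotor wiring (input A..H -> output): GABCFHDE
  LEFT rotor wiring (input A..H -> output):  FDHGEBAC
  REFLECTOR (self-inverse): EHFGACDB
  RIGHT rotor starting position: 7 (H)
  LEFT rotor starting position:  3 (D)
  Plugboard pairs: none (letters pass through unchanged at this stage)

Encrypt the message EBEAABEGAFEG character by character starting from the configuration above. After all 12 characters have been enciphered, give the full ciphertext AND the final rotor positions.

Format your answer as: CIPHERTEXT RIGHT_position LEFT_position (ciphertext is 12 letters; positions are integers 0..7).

Answer: HFAECEBDFHGB 3 5

Derivation:
Char 1 ('E'): step: R->0, L->4 (L advanced); E->plug->E->R->F->L->H->refl->B->L'->E->R'->H->plug->H
Char 2 ('B'): step: R->1, L=4; B->plug->B->R->A->L->A->refl->E->L'->C->R'->F->plug->F
Char 3 ('E'): step: R->2, L=4; E->plug->E->R->B->L->F->refl->C->L'->H->R'->A->plug->A
Char 4 ('A'): step: R->3, L=4; A->plug->A->R->H->L->C->refl->F->L'->B->R'->E->plug->E
Char 5 ('A'): step: R->4, L=4; A->plug->A->R->B->L->F->refl->C->L'->H->R'->C->plug->C
Char 6 ('B'): step: R->5, L=4; B->plug->B->R->G->L->D->refl->G->L'->D->R'->E->plug->E
Char 7 ('E'): step: R->6, L=4; E->plug->E->R->D->L->G->refl->D->L'->G->R'->B->plug->B
Char 8 ('G'): step: R->7, L=4; G->plug->G->R->A->L->A->refl->E->L'->C->R'->D->plug->D
Char 9 ('A'): step: R->0, L->5 (L advanced); A->plug->A->R->G->L->B->refl->H->L'->H->R'->F->plug->F
Char 10 ('F'): step: R->1, L=5; F->plug->F->R->C->L->F->refl->C->L'->F->R'->H->plug->H
Char 11 ('E'): step: R->2, L=5; E->plug->E->R->B->L->D->refl->G->L'->E->R'->G->plug->G
Char 12 ('G'): step: R->3, L=5; G->plug->G->R->F->L->C->refl->F->L'->C->R'->B->plug->B
Final: ciphertext=HFAECEBDFHGB, RIGHT=3, LEFT=5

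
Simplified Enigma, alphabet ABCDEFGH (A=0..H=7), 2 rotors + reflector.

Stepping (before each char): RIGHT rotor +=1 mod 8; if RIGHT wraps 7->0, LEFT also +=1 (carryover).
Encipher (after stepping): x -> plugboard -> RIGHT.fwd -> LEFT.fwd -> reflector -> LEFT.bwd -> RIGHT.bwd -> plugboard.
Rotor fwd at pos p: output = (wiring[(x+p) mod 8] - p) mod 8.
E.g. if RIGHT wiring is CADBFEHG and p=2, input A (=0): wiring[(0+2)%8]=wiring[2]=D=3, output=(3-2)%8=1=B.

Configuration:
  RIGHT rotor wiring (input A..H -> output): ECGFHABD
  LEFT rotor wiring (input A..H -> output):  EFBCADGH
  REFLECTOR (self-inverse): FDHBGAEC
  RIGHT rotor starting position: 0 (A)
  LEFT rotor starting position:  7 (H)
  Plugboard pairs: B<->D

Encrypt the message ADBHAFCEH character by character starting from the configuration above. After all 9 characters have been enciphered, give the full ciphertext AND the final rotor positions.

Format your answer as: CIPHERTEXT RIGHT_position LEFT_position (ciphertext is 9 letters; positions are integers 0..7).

Char 1 ('A'): step: R->1, L=7; A->plug->A->R->B->L->F->refl->A->L'->A->R'->F->plug->F
Char 2 ('D'): step: R->2, L=7; D->plug->B->R->D->L->C->refl->H->L'->H->R'->E->plug->E
Char 3 ('B'): step: R->3, L=7; B->plug->D->R->G->L->E->refl->G->L'->C->R'->A->plug->A
Char 4 ('H'): step: R->4, L=7; H->plug->H->R->B->L->F->refl->A->L'->A->R'->E->plug->E
Char 5 ('A'): step: R->5, L=7; A->plug->A->R->D->L->C->refl->H->L'->H->R'->D->plug->B
Char 6 ('F'): step: R->6, L=7; F->plug->F->R->H->L->H->refl->C->L'->D->R'->A->plug->A
Char 7 ('C'): step: R->7, L=7; C->plug->C->R->D->L->C->refl->H->L'->H->R'->D->plug->B
Char 8 ('E'): step: R->0, L->0 (L advanced); E->plug->E->R->H->L->H->refl->C->L'->D->R'->H->plug->H
Char 9 ('H'): step: R->1, L=0; H->plug->H->R->D->L->C->refl->H->L'->H->R'->E->plug->E
Final: ciphertext=FEAEBABHE, RIGHT=1, LEFT=0

Answer: FEAEBABHE 1 0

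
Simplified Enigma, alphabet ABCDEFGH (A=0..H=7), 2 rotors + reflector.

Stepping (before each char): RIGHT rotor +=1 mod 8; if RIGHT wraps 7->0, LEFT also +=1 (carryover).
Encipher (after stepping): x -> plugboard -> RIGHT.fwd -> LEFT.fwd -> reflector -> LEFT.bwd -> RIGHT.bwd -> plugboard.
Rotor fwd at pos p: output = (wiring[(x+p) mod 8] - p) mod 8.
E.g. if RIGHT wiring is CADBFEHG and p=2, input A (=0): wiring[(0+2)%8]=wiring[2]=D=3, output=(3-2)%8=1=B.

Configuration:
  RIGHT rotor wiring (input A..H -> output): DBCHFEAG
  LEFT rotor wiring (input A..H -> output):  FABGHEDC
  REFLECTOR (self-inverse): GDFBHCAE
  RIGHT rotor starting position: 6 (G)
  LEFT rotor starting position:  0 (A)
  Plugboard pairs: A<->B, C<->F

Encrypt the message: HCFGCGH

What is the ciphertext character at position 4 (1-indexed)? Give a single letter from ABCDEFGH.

Char 1 ('H'): step: R->7, L=0; H->plug->H->R->B->L->A->refl->G->L'->D->R'->D->plug->D
Char 2 ('C'): step: R->0, L->1 (L advanced); C->plug->F->R->E->L->D->refl->B->L'->G->R'->H->plug->H
Char 3 ('F'): step: R->1, L=1; F->plug->C->R->G->L->B->refl->D->L'->E->R'->D->plug->D
Char 4 ('G'): step: R->2, L=1; G->plug->G->R->B->L->A->refl->G->L'->D->R'->C->plug->F

F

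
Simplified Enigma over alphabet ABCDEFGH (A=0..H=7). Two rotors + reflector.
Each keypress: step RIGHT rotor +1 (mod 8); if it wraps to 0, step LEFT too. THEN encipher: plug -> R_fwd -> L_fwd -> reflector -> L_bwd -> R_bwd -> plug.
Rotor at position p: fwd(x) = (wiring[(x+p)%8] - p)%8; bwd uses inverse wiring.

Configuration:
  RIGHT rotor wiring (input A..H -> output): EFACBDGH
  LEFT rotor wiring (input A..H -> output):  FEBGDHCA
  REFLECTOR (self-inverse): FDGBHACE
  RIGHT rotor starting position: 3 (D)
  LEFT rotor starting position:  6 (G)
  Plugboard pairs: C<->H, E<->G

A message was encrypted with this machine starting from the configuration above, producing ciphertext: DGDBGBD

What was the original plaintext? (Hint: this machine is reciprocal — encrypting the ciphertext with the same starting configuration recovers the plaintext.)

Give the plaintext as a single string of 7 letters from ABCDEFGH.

Char 1 ('D'): step: R->4, L=6; D->plug->D->R->D->L->G->refl->C->L'->B->R'->F->plug->F
Char 2 ('G'): step: R->5, L=6; G->plug->E->R->A->L->E->refl->H->L'->C->R'->C->plug->H
Char 3 ('D'): step: R->6, L=6; D->plug->D->R->H->L->B->refl->D->L'->E->R'->F->plug->F
Char 4 ('B'): step: R->7, L=6; B->plug->B->R->F->L->A->refl->F->L'->G->R'->C->plug->H
Char 5 ('G'): step: R->0, L->7 (L advanced); G->plug->E->R->B->L->G->refl->C->L'->D->R'->F->plug->F
Char 6 ('B'): step: R->1, L=7; B->plug->B->R->H->L->D->refl->B->L'->A->R'->D->plug->D
Char 7 ('D'): step: R->2, L=7; D->plug->D->R->B->L->G->refl->C->L'->D->R'->H->plug->C

Answer: FHFHFDC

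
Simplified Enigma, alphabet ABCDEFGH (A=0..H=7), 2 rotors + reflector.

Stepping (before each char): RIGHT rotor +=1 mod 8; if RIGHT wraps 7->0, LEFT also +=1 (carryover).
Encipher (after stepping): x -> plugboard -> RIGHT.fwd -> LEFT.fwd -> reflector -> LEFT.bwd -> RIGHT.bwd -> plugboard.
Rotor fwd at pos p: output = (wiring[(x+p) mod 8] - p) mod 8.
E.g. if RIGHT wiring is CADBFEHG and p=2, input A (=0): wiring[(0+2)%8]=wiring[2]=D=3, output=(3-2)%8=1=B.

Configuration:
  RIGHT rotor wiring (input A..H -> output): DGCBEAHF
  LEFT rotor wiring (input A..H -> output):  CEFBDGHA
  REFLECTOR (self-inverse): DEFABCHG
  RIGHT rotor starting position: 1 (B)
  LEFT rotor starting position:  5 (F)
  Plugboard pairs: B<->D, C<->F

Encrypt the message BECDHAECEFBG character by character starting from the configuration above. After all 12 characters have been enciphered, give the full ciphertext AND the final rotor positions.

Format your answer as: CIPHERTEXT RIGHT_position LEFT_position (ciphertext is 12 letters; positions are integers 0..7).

Answer: AFHCFHADDHGA 5 6

Derivation:
Char 1 ('B'): step: R->2, L=5; B->plug->D->R->G->L->E->refl->B->L'->A->R'->A->plug->A
Char 2 ('E'): step: R->3, L=5; E->plug->E->R->C->L->D->refl->A->L'->F->R'->C->plug->F
Char 3 ('C'): step: R->4, L=5; C->plug->F->R->C->L->D->refl->A->L'->F->R'->H->plug->H
Char 4 ('D'): step: R->5, L=5; D->plug->B->R->C->L->D->refl->A->L'->F->R'->F->plug->C
Char 5 ('H'): step: R->6, L=5; H->plug->H->R->C->L->D->refl->A->L'->F->R'->C->plug->F
Char 6 ('A'): step: R->7, L=5; A->plug->A->R->G->L->E->refl->B->L'->A->R'->H->plug->H
Char 7 ('E'): step: R->0, L->6 (L advanced); E->plug->E->R->E->L->H->refl->G->L'->D->R'->A->plug->A
Char 8 ('C'): step: R->1, L=6; C->plug->F->R->G->L->F->refl->C->L'->B->R'->B->plug->D
Char 9 ('E'): step: R->2, L=6; E->plug->E->R->F->L->D->refl->A->L'->H->R'->B->plug->D
Char 10 ('F'): step: R->3, L=6; F->plug->C->R->F->L->D->refl->A->L'->H->R'->H->plug->H
Char 11 ('B'): step: R->4, L=6; B->plug->D->R->B->L->C->refl->F->L'->G->R'->G->plug->G
Char 12 ('G'): step: R->5, L=6; G->plug->G->R->E->L->H->refl->G->L'->D->R'->A->plug->A
Final: ciphertext=AFHCFHADDHGA, RIGHT=5, LEFT=6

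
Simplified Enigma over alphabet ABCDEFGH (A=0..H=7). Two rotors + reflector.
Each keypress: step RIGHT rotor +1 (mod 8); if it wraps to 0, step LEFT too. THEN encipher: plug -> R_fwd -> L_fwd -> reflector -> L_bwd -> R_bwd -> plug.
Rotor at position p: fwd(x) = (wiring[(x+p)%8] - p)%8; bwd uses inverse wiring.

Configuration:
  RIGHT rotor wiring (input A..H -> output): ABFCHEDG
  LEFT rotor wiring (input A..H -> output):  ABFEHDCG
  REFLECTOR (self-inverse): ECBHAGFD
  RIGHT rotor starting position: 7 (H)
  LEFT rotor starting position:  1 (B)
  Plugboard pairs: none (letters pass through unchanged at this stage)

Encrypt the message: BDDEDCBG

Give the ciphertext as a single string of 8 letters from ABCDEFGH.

Answer: GFGCHDEH

Derivation:
Char 1 ('B'): step: R->0, L->2 (L advanced); B->plug->B->R->B->L->C->refl->B->L'->D->R'->G->plug->G
Char 2 ('D'): step: R->1, L=2; D->plug->D->R->G->L->G->refl->F->L'->C->R'->F->plug->F
Char 3 ('D'): step: R->2, L=2; D->plug->D->R->C->L->F->refl->G->L'->G->R'->G->plug->G
Char 4 ('E'): step: R->3, L=2; E->plug->E->R->D->L->B->refl->C->L'->B->R'->C->plug->C
Char 5 ('D'): step: R->4, L=2; D->plug->D->R->C->L->F->refl->G->L'->G->R'->H->plug->H
Char 6 ('C'): step: R->5, L=2; C->plug->C->R->B->L->C->refl->B->L'->D->R'->D->plug->D
Char 7 ('B'): step: R->6, L=2; B->plug->B->R->A->L->D->refl->H->L'->H->R'->E->plug->E
Char 8 ('G'): step: R->7, L=2; G->plug->G->R->F->L->E->refl->A->L'->E->R'->H->plug->H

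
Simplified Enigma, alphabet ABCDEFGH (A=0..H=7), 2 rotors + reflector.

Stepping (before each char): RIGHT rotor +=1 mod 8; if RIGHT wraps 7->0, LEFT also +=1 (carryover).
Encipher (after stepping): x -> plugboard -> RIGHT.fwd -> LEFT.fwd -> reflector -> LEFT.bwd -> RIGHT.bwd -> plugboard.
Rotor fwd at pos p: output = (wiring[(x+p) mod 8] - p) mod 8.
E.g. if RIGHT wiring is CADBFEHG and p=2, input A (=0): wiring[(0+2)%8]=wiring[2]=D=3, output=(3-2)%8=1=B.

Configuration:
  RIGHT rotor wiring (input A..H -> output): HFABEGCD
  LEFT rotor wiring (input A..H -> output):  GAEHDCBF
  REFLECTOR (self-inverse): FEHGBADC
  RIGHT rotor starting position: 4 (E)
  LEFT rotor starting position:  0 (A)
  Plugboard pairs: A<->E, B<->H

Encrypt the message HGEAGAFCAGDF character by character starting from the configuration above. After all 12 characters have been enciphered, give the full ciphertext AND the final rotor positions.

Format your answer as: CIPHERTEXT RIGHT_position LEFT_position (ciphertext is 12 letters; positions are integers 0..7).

Char 1 ('H'): step: R->5, L=0; H->plug->B->R->F->L->C->refl->H->L'->D->R'->F->plug->F
Char 2 ('G'): step: R->6, L=0; G->plug->G->R->G->L->B->refl->E->L'->C->R'->E->plug->A
Char 3 ('E'): step: R->7, L=0; E->plug->A->R->E->L->D->refl->G->L'->A->R'->B->plug->H
Char 4 ('A'): step: R->0, L->1 (L advanced); A->plug->E->R->E->L->B->refl->E->L'->G->R'->F->plug->F
Char 5 ('G'): step: R->1, L=1; G->plug->G->R->C->L->G->refl->D->L'->B->R'->F->plug->F
Char 6 ('A'): step: R->2, L=1; A->plug->E->R->A->L->H->refl->C->L'->D->R'->H->plug->B
Char 7 ('F'): step: R->3, L=1; F->plug->F->R->E->L->B->refl->E->L'->G->R'->A->plug->E
Char 8 ('C'): step: R->4, L=1; C->plug->C->R->G->L->E->refl->B->L'->E->R'->G->plug->G
Char 9 ('A'): step: R->5, L=1; A->plug->E->R->A->L->H->refl->C->L'->D->R'->F->plug->F
Char 10 ('G'): step: R->6, L=1; G->plug->G->R->G->L->E->refl->B->L'->E->R'->A->plug->E
Char 11 ('D'): step: R->7, L=1; D->plug->D->R->B->L->D->refl->G->L'->C->R'->E->plug->A
Char 12 ('F'): step: R->0, L->2 (L advanced); F->plug->F->R->G->L->E->refl->B->L'->C->R'->G->plug->G
Final: ciphertext=FAHFFBEGFEAG, RIGHT=0, LEFT=2

Answer: FAHFFBEGFEAG 0 2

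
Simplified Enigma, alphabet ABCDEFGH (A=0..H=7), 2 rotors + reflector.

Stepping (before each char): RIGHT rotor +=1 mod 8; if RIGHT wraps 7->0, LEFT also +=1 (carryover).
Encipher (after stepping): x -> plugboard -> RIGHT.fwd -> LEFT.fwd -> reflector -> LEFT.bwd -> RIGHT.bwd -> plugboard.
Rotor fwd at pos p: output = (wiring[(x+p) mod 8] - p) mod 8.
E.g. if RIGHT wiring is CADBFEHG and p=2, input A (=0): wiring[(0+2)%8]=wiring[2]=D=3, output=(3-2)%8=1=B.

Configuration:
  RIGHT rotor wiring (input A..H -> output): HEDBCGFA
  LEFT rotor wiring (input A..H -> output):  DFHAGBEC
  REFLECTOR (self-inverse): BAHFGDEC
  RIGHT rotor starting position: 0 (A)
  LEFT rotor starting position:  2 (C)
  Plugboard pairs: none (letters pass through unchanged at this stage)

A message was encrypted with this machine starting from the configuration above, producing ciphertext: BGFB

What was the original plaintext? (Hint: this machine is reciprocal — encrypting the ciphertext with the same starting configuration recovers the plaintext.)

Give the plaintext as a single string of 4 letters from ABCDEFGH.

Char 1 ('B'): step: R->1, L=2; B->plug->B->R->C->L->E->refl->G->L'->B->R'->D->plug->D
Char 2 ('G'): step: R->2, L=2; G->plug->G->R->F->L->A->refl->B->L'->G->R'->F->plug->F
Char 3 ('F'): step: R->3, L=2; F->plug->F->R->E->L->C->refl->H->L'->D->R'->C->plug->C
Char 4 ('B'): step: R->4, L=2; B->plug->B->R->C->L->E->refl->G->L'->B->R'->C->plug->C

Answer: DFCC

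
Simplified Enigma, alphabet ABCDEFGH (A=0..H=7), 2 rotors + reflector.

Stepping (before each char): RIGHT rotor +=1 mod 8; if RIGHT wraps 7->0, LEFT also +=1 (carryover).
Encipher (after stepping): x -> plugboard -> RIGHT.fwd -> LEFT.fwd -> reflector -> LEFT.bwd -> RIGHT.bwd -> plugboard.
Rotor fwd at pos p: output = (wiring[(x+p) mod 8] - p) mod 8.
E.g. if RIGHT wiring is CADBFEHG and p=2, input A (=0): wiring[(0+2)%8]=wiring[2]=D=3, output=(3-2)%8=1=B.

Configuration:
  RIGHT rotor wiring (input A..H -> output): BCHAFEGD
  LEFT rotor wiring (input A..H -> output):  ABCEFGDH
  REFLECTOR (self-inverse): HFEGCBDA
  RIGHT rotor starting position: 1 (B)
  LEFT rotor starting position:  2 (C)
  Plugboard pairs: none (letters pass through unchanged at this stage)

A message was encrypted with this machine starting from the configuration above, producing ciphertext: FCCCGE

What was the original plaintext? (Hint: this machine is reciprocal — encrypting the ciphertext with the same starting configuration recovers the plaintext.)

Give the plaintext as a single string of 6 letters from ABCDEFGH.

Char 1 ('F'): step: R->2, L=2; F->plug->F->R->B->L->C->refl->E->L'->D->R'->C->plug->C
Char 2 ('C'): step: R->3, L=2; C->plug->C->R->B->L->C->refl->E->L'->D->R'->D->plug->D
Char 3 ('C'): step: R->4, L=2; C->plug->C->R->C->L->D->refl->G->L'->G->R'->F->plug->F
Char 4 ('C'): step: R->5, L=2; C->plug->C->R->G->L->G->refl->D->L'->C->R'->F->plug->F
Char 5 ('G'): step: R->6, L=2; G->plug->G->R->H->L->H->refl->A->L'->A->R'->A->plug->A
Char 6 ('E'): step: R->7, L=2; E->plug->E->R->B->L->C->refl->E->L'->D->R'->C->plug->C

Answer: CDFFAC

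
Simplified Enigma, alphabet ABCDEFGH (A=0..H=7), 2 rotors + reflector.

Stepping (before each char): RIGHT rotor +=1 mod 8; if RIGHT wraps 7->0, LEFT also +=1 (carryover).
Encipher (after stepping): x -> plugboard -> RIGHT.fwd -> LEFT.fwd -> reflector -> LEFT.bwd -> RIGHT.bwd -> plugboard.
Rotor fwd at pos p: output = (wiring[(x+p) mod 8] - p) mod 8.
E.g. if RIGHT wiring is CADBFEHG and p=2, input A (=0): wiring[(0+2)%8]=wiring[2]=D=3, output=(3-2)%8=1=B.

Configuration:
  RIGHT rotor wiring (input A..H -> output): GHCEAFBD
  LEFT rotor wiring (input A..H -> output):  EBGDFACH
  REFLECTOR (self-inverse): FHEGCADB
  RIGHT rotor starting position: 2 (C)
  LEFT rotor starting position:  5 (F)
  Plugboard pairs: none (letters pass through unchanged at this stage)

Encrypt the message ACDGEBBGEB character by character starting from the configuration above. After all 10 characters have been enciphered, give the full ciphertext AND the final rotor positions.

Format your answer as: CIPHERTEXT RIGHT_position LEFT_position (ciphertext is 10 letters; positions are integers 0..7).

Char 1 ('A'): step: R->3, L=5; A->plug->A->R->B->L->F->refl->A->L'->H->R'->H->plug->H
Char 2 ('C'): step: R->4, L=5; C->plug->C->R->F->L->B->refl->H->L'->D->R'->F->plug->F
Char 3 ('D'): step: R->5, L=5; D->plug->D->R->B->L->F->refl->A->L'->H->R'->G->plug->G
Char 4 ('G'): step: R->6, L=5; G->plug->G->R->C->L->C->refl->E->L'->E->R'->E->plug->E
Char 5 ('E'): step: R->7, L=5; E->plug->E->R->F->L->B->refl->H->L'->D->R'->D->plug->D
Char 6 ('B'): step: R->0, L->6 (L advanced); B->plug->B->R->H->L->C->refl->E->L'->A->R'->E->plug->E
Char 7 ('B'): step: R->1, L=6; B->plug->B->R->B->L->B->refl->H->L'->G->R'->A->plug->A
Char 8 ('G'): step: R->2, L=6; G->plug->G->R->E->L->A->refl->F->L'->F->R'->H->plug->H
Char 9 ('E'): step: R->3, L=6; E->plug->E->R->A->L->E->refl->C->L'->H->R'->H->plug->H
Char 10 ('B'): step: R->4, L=6; B->plug->B->R->B->L->B->refl->H->L'->G->R'->G->plug->G
Final: ciphertext=HFGEDEAHHG, RIGHT=4, LEFT=6

Answer: HFGEDEAHHG 4 6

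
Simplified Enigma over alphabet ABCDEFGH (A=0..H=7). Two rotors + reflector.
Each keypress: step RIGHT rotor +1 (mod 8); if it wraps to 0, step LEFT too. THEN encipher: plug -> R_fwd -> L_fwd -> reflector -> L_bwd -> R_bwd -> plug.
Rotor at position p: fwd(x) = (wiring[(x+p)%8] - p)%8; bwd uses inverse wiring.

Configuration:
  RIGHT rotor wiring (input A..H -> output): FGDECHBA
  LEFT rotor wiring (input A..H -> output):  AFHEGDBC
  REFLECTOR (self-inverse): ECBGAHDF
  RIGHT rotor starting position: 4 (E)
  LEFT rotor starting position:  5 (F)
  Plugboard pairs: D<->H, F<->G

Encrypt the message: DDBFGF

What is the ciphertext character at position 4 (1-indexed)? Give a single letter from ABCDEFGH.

Char 1 ('D'): step: R->5, L=5; D->plug->H->R->F->L->C->refl->B->L'->H->R'->G->plug->F
Char 2 ('D'): step: R->6, L=5; D->plug->H->R->B->L->E->refl->A->L'->E->R'->G->plug->F
Char 3 ('B'): step: R->7, L=5; B->plug->B->R->G->L->H->refl->F->L'->C->R'->H->plug->D
Char 4 ('F'): step: R->0, L->6 (L advanced); F->plug->G->R->B->L->E->refl->A->L'->G->R'->B->plug->B

B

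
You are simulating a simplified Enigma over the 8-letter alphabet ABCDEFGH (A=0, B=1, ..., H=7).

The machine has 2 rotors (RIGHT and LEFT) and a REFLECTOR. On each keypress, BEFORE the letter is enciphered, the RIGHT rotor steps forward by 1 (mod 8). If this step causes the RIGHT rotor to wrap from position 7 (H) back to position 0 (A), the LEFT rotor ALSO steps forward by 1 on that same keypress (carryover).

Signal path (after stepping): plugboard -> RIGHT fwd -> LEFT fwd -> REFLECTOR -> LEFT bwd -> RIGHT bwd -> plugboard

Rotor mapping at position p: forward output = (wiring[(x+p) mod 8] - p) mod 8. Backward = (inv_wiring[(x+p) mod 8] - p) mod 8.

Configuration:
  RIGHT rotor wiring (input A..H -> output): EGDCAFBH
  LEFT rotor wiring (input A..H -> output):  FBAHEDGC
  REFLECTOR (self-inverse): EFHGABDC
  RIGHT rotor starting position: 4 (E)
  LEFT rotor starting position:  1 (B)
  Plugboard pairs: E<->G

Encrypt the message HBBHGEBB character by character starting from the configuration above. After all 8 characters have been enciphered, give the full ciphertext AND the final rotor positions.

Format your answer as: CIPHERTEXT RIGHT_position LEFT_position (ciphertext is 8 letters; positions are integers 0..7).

Answer: CFEDAGGD 4 2

Derivation:
Char 1 ('H'): step: R->5, L=1; H->plug->H->R->D->L->D->refl->G->L'->C->R'->C->plug->C
Char 2 ('B'): step: R->6, L=1; B->plug->B->R->B->L->H->refl->C->L'->E->R'->F->plug->F
Char 3 ('B'): step: R->7, L=1; B->plug->B->R->F->L->F->refl->B->L'->G->R'->G->plug->E
Char 4 ('H'): step: R->0, L->2 (L advanced); H->plug->H->R->H->L->H->refl->C->L'->C->R'->D->plug->D
Char 5 ('G'): step: R->1, L=2; G->plug->E->R->E->L->E->refl->A->L'->F->R'->A->plug->A
Char 6 ('E'): step: R->2, L=2; E->plug->G->R->C->L->C->refl->H->L'->H->R'->E->plug->G
Char 7 ('B'): step: R->3, L=2; B->plug->B->R->F->L->A->refl->E->L'->E->R'->E->plug->G
Char 8 ('B'): step: R->4, L=2; B->plug->B->R->B->L->F->refl->B->L'->D->R'->D->plug->D
Final: ciphertext=CFEDAGGD, RIGHT=4, LEFT=2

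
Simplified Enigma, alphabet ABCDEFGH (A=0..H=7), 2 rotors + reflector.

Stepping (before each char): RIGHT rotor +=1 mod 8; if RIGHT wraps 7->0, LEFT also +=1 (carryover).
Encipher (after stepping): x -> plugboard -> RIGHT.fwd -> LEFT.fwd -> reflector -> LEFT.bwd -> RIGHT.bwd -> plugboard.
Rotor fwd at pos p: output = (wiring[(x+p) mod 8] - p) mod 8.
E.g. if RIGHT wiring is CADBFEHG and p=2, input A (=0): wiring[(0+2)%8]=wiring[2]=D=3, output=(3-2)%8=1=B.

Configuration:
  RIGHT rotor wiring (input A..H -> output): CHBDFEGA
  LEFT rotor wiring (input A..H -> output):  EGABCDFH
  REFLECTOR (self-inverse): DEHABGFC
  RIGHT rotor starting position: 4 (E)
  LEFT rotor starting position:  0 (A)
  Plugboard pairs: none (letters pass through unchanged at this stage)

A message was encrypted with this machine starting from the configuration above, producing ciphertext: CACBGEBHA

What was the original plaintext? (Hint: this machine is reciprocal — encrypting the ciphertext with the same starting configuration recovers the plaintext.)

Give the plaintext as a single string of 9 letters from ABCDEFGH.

Answer: HEBACBFCE

Derivation:
Char 1 ('C'): step: R->5, L=0; C->plug->C->R->D->L->B->refl->E->L'->A->R'->H->plug->H
Char 2 ('A'): step: R->6, L=0; A->plug->A->R->A->L->E->refl->B->L'->D->R'->E->plug->E
Char 3 ('C'): step: R->7, L=0; C->plug->C->R->A->L->E->refl->B->L'->D->R'->B->plug->B
Char 4 ('B'): step: R->0, L->1 (L advanced); B->plug->B->R->H->L->D->refl->A->L'->C->R'->A->plug->A
Char 5 ('G'): step: R->1, L=1; G->plug->G->R->H->L->D->refl->A->L'->C->R'->C->plug->C
Char 6 ('E'): step: R->2, L=1; E->plug->E->R->E->L->C->refl->H->L'->B->R'->B->plug->B
Char 7 ('B'): step: R->3, L=1; B->plug->B->R->C->L->A->refl->D->L'->H->R'->F->plug->F
Char 8 ('H'): step: R->4, L=1; H->plug->H->R->H->L->D->refl->A->L'->C->R'->C->plug->C
Char 9 ('A'): step: R->5, L=1; A->plug->A->R->H->L->D->refl->A->L'->C->R'->E->plug->E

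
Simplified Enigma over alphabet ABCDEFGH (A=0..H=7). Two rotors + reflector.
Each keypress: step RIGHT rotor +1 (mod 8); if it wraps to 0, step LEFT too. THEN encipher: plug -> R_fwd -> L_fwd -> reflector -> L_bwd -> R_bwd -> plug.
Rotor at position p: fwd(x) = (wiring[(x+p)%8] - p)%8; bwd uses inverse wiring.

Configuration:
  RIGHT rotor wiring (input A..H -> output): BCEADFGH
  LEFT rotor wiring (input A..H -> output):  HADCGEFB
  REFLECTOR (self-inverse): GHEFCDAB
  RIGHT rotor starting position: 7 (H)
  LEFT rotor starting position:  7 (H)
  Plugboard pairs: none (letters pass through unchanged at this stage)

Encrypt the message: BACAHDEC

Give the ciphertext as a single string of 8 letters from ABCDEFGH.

Answer: GEEDBBFD

Derivation:
Char 1 ('B'): step: R->0, L->0 (L advanced); B->plug->B->R->C->L->D->refl->F->L'->G->R'->G->plug->G
Char 2 ('A'): step: R->1, L=0; A->plug->A->R->B->L->A->refl->G->L'->E->R'->E->plug->E
Char 3 ('C'): step: R->2, L=0; C->plug->C->R->B->L->A->refl->G->L'->E->R'->E->plug->E
Char 4 ('A'): step: R->3, L=0; A->plug->A->R->F->L->E->refl->C->L'->D->R'->D->plug->D
Char 5 ('H'): step: R->4, L=0; H->plug->H->R->E->L->G->refl->A->L'->B->R'->B->plug->B
Char 6 ('D'): step: R->5, L=0; D->plug->D->R->E->L->G->refl->A->L'->B->R'->B->plug->B
Char 7 ('E'): step: R->6, L=0; E->plug->E->R->G->L->F->refl->D->L'->C->R'->F->plug->F
Char 8 ('C'): step: R->7, L=0; C->plug->C->R->D->L->C->refl->E->L'->F->R'->D->plug->D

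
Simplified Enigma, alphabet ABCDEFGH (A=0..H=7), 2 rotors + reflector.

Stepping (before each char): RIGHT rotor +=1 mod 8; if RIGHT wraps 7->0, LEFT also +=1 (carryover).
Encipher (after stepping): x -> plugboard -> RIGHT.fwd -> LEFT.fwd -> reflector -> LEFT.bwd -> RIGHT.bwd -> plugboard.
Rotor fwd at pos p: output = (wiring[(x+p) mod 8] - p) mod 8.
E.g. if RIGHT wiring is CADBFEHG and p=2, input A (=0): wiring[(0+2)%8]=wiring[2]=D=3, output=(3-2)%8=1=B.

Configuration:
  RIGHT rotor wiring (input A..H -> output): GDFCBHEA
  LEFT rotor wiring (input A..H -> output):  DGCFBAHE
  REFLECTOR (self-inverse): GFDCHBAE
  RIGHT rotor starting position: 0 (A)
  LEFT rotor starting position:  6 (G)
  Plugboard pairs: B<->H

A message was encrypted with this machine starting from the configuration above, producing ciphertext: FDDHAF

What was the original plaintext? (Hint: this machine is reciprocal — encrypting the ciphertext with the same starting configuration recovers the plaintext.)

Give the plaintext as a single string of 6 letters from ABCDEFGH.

Char 1 ('F'): step: R->1, L=6; F->plug->F->R->D->L->A->refl->G->L'->B->R'->C->plug->C
Char 2 ('D'): step: R->2, L=6; D->plug->D->R->F->L->H->refl->E->L'->E->R'->G->plug->G
Char 3 ('D'): step: R->3, L=6; D->plug->D->R->B->L->G->refl->A->L'->D->R'->F->plug->F
Char 4 ('H'): step: R->4, L=6; H->plug->B->R->D->L->A->refl->G->L'->B->R'->G->plug->G
Char 5 ('A'): step: R->5, L=6; A->plug->A->R->C->L->F->refl->B->L'->A->R'->F->plug->F
Char 6 ('F'): step: R->6, L=6; F->plug->F->R->E->L->E->refl->H->L'->F->R'->D->plug->D

Answer: CGFGFD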